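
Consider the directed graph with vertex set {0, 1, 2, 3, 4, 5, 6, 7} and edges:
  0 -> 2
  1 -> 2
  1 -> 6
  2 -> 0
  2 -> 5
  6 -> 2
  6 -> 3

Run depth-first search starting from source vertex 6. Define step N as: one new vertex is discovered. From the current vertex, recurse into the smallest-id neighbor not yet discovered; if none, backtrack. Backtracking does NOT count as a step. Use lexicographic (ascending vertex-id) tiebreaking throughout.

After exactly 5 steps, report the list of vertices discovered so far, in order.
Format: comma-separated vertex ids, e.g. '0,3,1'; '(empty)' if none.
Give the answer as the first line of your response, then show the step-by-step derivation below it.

6,2,0,5,3

step 1: discover 6; path=6; order=6
step 2: discover 2; path=6>2; order=6,2
step 3: discover 0; path=6>2>0; order=6,2,0
step 4: discover 5; path=6>2>5; order=6,2,0,5
step 5: discover 3; path=6>3; order=6,2,0,5,3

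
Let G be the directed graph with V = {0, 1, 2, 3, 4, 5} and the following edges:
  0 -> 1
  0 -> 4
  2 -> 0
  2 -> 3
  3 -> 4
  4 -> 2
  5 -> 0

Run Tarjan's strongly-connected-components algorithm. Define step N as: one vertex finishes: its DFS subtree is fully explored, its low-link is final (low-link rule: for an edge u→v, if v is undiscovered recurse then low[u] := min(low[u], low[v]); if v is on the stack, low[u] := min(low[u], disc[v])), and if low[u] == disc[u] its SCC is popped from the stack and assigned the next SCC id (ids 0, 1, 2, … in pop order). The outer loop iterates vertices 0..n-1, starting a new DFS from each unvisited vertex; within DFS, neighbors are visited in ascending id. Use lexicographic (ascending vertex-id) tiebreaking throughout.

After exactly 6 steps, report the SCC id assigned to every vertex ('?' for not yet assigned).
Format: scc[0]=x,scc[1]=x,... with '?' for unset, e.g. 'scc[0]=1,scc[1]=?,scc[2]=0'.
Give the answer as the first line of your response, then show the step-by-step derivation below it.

scc[0]=1,scc[1]=0,scc[2]=1,scc[3]=1,scc[4]=1,scc[5]=2

step 1: low=(low[0]=0,low[1]=1,low[2]=?,low[3]=?,low[4]=?,low[5]=?); scc=(scc[0]=?,scc[1]=0,scc[2]=?,scc[3]=?,scc[4]=?,scc[5]=?)
step 2: low=(low[0]=0,low[1]=1,low[2]=0,low[3]=2,low[4]=2,low[5]=?); scc=(scc[0]=?,scc[1]=0,scc[2]=?,scc[3]=?,scc[4]=?,scc[5]=?)
step 3: low=(low[0]=0,low[1]=1,low[2]=0,low[3]=2,low[4]=2,low[5]=?); scc=(scc[0]=?,scc[1]=0,scc[2]=?,scc[3]=?,scc[4]=?,scc[5]=?)
step 4: low=(low[0]=0,low[1]=1,low[2]=0,low[3]=2,low[4]=0,low[5]=?); scc=(scc[0]=?,scc[1]=0,scc[2]=?,scc[3]=?,scc[4]=?,scc[5]=?)
step 5: low=(low[0]=0,low[1]=1,low[2]=0,low[3]=2,low[4]=0,low[5]=?); scc=(scc[0]=1,scc[1]=0,scc[2]=1,scc[3]=1,scc[4]=1,scc[5]=?)
step 6: low=(low[0]=0,low[1]=1,low[2]=0,low[3]=2,low[4]=0,low[5]=5); scc=(scc[0]=1,scc[1]=0,scc[2]=1,scc[3]=1,scc[4]=1,scc[5]=2)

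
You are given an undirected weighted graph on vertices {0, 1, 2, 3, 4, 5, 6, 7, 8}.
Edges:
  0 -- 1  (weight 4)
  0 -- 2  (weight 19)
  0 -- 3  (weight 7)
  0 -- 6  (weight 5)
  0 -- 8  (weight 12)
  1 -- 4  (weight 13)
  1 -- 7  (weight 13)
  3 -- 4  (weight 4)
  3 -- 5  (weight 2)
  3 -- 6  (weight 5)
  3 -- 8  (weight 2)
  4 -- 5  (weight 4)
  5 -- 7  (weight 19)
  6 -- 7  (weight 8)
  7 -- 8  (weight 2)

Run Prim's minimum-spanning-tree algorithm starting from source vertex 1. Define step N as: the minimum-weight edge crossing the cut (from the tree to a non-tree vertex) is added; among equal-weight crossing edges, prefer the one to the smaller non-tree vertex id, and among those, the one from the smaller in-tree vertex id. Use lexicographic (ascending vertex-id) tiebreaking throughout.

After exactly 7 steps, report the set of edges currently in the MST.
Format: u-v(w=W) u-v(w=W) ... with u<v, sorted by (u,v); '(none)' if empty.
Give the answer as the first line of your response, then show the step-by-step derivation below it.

0-1(w=4) 0-6(w=5) 3-4(w=4) 3-5(w=2) 3-6(w=5) 3-8(w=2) 7-8(w=2)

step 1: add edge 0-1 (w=4); MST = {0-1(w=4)}
step 2: add edge 0-6 (w=5); MST = {0-1(w=4) 0-6(w=5)}
step 3: add edge 3-6 (w=5); MST = {0-1(w=4) 0-6(w=5) 3-6(w=5)}
step 4: add edge 3-5 (w=2); MST = {0-1(w=4) 0-6(w=5) 3-5(w=2) 3-6(w=5)}
step 5: add edge 3-8 (w=2); MST = {0-1(w=4) 0-6(w=5) 3-5(w=2) 3-6(w=5) 3-8(w=2)}
step 6: add edge 7-8 (w=2); MST = {0-1(w=4) 0-6(w=5) 3-5(w=2) 3-6(w=5) 3-8(w=2) 7-8(w=2)}
step 7: add edge 3-4 (w=4); MST = {0-1(w=4) 0-6(w=5) 3-4(w=4) 3-5(w=2) 3-6(w=5) 3-8(w=2) 7-8(w=2)}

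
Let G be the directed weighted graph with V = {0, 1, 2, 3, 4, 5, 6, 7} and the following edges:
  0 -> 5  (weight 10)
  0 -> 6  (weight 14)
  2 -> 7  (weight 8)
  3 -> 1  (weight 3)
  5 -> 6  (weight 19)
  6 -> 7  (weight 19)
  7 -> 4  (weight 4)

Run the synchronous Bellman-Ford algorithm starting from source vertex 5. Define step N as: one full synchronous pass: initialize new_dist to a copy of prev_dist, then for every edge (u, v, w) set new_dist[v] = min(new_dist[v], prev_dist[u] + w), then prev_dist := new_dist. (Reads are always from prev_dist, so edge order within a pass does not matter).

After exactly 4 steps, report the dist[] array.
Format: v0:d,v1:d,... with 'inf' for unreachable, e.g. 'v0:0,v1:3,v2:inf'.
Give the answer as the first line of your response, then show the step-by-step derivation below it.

v0:inf,v1:inf,v2:inf,v3:inf,v4:42,v5:0,v6:19,v7:38

step 1: dist = v0:inf,v1:inf,v2:inf,v3:inf,v4:inf,v5:0,v6:19,v7:inf
step 2: dist = v0:inf,v1:inf,v2:inf,v3:inf,v4:inf,v5:0,v6:19,v7:38
step 3: dist = v0:inf,v1:inf,v2:inf,v3:inf,v4:42,v5:0,v6:19,v7:38
step 4: dist = v0:inf,v1:inf,v2:inf,v3:inf,v4:42,v5:0,v6:19,v7:38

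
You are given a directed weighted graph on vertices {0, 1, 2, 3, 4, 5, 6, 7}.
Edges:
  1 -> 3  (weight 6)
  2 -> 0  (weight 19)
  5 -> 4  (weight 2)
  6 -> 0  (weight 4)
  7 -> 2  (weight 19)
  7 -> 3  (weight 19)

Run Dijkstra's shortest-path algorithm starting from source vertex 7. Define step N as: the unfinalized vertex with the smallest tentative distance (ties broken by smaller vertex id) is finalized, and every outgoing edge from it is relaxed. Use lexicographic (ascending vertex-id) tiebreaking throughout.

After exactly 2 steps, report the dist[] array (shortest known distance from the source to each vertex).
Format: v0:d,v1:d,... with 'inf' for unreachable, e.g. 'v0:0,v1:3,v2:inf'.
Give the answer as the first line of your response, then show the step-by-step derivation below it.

v0:38,v1:inf,v2:19,v3:19,v4:inf,v5:inf,v6:inf,v7:0

step 1: dist = v0:inf,v1:inf,v2:19,v3:19,v4:inf,v5:inf,v6:inf,v7:0
step 2: dist = v0:38,v1:inf,v2:19,v3:19,v4:inf,v5:inf,v6:inf,v7:0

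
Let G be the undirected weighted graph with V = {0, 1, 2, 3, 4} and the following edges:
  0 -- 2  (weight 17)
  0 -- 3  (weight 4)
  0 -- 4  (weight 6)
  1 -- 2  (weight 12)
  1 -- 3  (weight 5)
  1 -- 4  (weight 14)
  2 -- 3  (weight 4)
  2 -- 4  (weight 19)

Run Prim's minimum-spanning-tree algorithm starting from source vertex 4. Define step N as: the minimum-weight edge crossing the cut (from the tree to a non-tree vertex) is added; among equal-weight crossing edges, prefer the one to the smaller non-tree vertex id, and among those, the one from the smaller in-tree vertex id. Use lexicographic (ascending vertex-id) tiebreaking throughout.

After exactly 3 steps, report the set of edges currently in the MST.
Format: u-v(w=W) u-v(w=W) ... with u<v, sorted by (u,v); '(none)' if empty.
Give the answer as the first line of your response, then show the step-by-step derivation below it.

0-3(w=4) 0-4(w=6) 2-3(w=4)

step 1: add edge 0-4 (w=6); MST = {0-4(w=6)}
step 2: add edge 0-3 (w=4); MST = {0-3(w=4) 0-4(w=6)}
step 3: add edge 2-3 (w=4); MST = {0-3(w=4) 0-4(w=6) 2-3(w=4)}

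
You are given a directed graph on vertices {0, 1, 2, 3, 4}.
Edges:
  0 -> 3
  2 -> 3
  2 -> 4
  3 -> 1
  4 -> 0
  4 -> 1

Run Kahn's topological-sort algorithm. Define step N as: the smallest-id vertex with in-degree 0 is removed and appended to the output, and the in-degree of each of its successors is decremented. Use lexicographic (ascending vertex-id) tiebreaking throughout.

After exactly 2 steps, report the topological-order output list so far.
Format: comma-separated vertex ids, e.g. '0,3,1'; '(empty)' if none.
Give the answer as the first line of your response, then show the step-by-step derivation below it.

2,4

step 1: output 2; order=[2]; indeg=(1,2,0,1,0)
step 2: output 4; order=[2,4]; indeg=(0,1,0,1,0)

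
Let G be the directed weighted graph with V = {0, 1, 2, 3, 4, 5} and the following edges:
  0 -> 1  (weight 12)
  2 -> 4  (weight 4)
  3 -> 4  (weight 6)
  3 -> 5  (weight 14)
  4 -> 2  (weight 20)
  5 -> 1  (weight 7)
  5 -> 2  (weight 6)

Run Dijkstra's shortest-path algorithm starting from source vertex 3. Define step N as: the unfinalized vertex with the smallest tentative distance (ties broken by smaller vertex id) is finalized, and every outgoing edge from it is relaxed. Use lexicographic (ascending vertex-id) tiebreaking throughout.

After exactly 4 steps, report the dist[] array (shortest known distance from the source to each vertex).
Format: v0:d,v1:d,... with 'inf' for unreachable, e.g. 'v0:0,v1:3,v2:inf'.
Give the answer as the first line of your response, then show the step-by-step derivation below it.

v0:inf,v1:21,v2:20,v3:0,v4:6,v5:14

step 1: dist = v0:inf,v1:inf,v2:inf,v3:0,v4:6,v5:14
step 2: dist = v0:inf,v1:inf,v2:26,v3:0,v4:6,v5:14
step 3: dist = v0:inf,v1:21,v2:20,v3:0,v4:6,v5:14
step 4: dist = v0:inf,v1:21,v2:20,v3:0,v4:6,v5:14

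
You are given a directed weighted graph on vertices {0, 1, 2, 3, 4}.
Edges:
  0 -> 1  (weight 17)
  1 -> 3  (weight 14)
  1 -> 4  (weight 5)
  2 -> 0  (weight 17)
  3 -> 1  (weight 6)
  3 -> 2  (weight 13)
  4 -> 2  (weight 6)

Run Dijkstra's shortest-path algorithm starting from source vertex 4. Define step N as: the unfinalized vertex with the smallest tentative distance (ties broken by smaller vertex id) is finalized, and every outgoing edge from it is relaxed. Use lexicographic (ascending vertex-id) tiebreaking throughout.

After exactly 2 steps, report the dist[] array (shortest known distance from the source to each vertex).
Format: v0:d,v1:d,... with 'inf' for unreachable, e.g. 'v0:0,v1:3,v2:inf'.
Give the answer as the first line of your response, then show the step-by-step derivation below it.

v0:23,v1:inf,v2:6,v3:inf,v4:0

step 1: dist = v0:inf,v1:inf,v2:6,v3:inf,v4:0
step 2: dist = v0:23,v1:inf,v2:6,v3:inf,v4:0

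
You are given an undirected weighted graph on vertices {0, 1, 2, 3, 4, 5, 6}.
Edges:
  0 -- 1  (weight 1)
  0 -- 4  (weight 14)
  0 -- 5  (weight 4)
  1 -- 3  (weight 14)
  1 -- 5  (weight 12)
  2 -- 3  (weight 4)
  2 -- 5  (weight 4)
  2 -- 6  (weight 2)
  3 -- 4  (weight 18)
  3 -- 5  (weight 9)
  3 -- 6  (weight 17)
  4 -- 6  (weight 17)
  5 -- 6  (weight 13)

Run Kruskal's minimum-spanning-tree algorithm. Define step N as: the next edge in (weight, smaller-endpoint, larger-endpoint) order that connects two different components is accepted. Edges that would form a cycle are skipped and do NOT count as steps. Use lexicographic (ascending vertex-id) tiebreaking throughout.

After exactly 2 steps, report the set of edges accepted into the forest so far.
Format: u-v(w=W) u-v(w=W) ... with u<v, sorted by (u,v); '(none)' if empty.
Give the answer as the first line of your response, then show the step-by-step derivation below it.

0-1(w=1) 2-6(w=2)

step 1: add edge 0-1 (w=1); MST = {0-1(w=1)}
step 2: add edge 2-6 (w=2); MST = {0-1(w=1) 2-6(w=2)}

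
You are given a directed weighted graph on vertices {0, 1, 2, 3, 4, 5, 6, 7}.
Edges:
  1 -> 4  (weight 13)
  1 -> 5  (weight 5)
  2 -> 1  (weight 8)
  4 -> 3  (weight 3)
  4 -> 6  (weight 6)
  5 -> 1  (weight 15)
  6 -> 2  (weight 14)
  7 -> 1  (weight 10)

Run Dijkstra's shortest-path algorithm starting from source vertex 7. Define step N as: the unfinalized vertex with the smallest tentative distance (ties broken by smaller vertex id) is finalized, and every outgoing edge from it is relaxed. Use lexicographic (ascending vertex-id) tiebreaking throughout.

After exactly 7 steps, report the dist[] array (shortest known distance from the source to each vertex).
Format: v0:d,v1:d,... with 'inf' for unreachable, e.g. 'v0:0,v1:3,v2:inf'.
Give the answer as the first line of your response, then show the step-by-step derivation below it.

v0:inf,v1:10,v2:43,v3:26,v4:23,v5:15,v6:29,v7:0

step 1: dist = v0:inf,v1:10,v2:inf,v3:inf,v4:inf,v5:inf,v6:inf,v7:0
step 2: dist = v0:inf,v1:10,v2:inf,v3:inf,v4:23,v5:15,v6:inf,v7:0
step 3: dist = v0:inf,v1:10,v2:inf,v3:inf,v4:23,v5:15,v6:inf,v7:0
step 4: dist = v0:inf,v1:10,v2:inf,v3:26,v4:23,v5:15,v6:29,v7:0
step 5: dist = v0:inf,v1:10,v2:inf,v3:26,v4:23,v5:15,v6:29,v7:0
step 6: dist = v0:inf,v1:10,v2:43,v3:26,v4:23,v5:15,v6:29,v7:0
step 7: dist = v0:inf,v1:10,v2:43,v3:26,v4:23,v5:15,v6:29,v7:0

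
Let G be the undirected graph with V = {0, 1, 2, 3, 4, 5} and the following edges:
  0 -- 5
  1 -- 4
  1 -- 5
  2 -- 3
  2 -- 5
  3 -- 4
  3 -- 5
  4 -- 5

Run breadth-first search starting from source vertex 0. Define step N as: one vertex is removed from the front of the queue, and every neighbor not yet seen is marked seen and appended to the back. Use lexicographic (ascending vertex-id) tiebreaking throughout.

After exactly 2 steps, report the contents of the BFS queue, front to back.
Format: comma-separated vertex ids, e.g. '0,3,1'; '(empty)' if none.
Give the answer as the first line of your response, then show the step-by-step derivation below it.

1,2,3,4

step 1: dequeue 0; queue=[5]; order=0
step 2: dequeue 5; queue=[1,2,3,4]; order=0,5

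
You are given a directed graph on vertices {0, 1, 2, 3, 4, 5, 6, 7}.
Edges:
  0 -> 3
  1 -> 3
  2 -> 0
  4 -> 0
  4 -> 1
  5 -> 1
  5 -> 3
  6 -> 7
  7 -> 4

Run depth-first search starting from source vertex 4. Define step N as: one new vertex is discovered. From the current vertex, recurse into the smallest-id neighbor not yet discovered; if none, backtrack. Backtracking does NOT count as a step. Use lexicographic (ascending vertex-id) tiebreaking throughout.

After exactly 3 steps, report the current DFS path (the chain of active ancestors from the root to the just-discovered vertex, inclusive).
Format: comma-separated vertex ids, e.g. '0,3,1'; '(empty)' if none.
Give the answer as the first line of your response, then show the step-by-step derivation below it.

4,0,3

step 1: discover 4; path=4; order=4
step 2: discover 0; path=4>0; order=4,0
step 3: discover 3; path=4>0>3; order=4,0,3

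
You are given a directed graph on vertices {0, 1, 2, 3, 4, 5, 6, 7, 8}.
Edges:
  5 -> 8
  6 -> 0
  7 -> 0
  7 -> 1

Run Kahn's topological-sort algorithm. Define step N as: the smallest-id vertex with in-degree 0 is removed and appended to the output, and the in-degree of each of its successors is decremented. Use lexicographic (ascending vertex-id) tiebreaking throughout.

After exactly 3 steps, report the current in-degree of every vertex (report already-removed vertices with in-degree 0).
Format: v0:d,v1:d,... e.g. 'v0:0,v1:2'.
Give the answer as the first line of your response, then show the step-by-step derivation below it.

v0:2,v1:1,v2:0,v3:0,v4:0,v5:0,v6:0,v7:0,v8:1

step 1: output 2; order=[2]; indeg=(2,1,0,0,0,0,0,0,1)
step 2: output 3; order=[2,3]; indeg=(2,1,0,0,0,0,0,0,1)
step 3: output 4; order=[2,3,4]; indeg=(2,1,0,0,0,0,0,0,1)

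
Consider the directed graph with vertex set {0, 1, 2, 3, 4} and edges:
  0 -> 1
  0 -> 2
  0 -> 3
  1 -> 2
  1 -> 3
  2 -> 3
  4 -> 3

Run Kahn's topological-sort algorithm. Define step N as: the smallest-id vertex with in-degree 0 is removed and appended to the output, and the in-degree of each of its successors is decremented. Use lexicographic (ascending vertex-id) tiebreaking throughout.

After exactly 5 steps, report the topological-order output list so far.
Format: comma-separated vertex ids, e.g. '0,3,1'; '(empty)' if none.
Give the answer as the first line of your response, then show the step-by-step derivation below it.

0,1,2,4,3

step 1: output 0; order=[0]; indeg=(0,0,1,3,0)
step 2: output 1; order=[0,1]; indeg=(0,0,0,2,0)
step 3: output 2; order=[0,1,2]; indeg=(0,0,0,1,0)
step 4: output 4; order=[0,1,2,4]; indeg=(0,0,0,0,0)
step 5: output 3; order=[0,1,2,4,3]; indeg=(0,0,0,0,0)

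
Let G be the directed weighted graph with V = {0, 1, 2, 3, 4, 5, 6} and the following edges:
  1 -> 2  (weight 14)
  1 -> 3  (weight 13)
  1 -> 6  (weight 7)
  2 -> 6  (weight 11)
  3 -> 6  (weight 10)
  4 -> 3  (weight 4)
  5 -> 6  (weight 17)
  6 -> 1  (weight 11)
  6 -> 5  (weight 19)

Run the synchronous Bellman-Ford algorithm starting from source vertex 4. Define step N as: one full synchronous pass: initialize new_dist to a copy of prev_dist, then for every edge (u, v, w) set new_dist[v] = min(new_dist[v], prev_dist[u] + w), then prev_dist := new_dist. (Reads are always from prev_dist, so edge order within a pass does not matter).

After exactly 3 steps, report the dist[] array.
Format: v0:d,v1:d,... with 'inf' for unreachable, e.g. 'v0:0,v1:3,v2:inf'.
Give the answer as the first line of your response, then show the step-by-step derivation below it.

v0:inf,v1:25,v2:inf,v3:4,v4:0,v5:33,v6:14

step 1: dist = v0:inf,v1:inf,v2:inf,v3:4,v4:0,v5:inf,v6:inf
step 2: dist = v0:inf,v1:inf,v2:inf,v3:4,v4:0,v5:inf,v6:14
step 3: dist = v0:inf,v1:25,v2:inf,v3:4,v4:0,v5:33,v6:14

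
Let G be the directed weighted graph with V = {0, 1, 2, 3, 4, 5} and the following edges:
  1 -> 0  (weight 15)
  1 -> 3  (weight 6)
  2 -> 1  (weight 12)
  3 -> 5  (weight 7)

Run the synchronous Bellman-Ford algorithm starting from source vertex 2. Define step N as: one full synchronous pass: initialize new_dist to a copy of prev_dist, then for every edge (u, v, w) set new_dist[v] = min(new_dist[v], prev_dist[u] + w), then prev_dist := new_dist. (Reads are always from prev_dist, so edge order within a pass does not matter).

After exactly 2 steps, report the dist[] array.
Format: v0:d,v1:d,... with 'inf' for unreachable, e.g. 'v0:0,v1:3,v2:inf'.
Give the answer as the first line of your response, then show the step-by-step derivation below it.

v0:27,v1:12,v2:0,v3:18,v4:inf,v5:inf

step 1: dist = v0:inf,v1:12,v2:0,v3:inf,v4:inf,v5:inf
step 2: dist = v0:27,v1:12,v2:0,v3:18,v4:inf,v5:inf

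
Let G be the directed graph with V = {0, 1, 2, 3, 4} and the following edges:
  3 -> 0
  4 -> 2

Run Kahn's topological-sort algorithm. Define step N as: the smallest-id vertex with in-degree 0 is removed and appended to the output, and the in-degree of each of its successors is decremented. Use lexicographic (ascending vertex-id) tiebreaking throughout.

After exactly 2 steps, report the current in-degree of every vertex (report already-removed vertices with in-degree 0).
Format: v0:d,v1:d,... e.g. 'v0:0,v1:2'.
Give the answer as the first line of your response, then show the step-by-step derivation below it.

v0:0,v1:0,v2:1,v3:0,v4:0

step 1: output 1; order=[1]; indeg=(1,0,1,0,0)
step 2: output 3; order=[1,3]; indeg=(0,0,1,0,0)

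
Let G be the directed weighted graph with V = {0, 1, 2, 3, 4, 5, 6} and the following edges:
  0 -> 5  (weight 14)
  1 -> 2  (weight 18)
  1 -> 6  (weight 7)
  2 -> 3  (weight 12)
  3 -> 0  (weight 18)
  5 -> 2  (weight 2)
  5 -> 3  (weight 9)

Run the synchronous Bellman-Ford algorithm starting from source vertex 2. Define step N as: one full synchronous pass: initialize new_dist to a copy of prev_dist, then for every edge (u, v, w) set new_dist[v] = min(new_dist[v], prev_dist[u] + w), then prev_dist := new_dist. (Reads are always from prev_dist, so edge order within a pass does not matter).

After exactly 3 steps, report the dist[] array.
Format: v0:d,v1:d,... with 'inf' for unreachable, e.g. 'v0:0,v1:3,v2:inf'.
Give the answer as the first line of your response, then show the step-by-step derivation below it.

v0:30,v1:inf,v2:0,v3:12,v4:inf,v5:44,v6:inf

step 1: dist = v0:inf,v1:inf,v2:0,v3:12,v4:inf,v5:inf,v6:inf
step 2: dist = v0:30,v1:inf,v2:0,v3:12,v4:inf,v5:inf,v6:inf
step 3: dist = v0:30,v1:inf,v2:0,v3:12,v4:inf,v5:44,v6:inf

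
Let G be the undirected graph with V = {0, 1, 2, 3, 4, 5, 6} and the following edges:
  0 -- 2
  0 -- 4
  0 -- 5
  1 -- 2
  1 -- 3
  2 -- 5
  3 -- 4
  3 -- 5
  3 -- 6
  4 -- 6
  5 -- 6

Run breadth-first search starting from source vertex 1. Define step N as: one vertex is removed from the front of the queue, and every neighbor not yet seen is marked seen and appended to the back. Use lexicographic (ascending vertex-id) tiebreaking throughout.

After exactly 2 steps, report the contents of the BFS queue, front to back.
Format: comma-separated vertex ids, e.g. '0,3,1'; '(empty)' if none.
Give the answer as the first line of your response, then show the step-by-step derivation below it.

3,0,5

step 1: dequeue 1; queue=[2,3]; order=1
step 2: dequeue 2; queue=[3,0,5]; order=1,2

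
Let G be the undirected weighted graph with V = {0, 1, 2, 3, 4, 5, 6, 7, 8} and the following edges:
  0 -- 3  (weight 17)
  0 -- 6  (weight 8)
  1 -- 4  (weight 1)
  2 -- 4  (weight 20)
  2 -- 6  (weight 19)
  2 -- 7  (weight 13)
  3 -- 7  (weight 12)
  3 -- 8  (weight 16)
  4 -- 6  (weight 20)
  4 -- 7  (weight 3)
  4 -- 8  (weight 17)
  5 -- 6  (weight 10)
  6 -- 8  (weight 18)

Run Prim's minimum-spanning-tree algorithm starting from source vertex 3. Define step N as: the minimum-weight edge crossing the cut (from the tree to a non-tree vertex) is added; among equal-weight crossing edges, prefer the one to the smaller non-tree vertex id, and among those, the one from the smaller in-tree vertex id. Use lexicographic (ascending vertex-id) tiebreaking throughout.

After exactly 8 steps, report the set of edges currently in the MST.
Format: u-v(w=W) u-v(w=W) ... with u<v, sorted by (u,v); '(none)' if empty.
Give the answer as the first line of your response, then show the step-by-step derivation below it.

0-3(w=17) 0-6(w=8) 1-4(w=1) 2-7(w=13) 3-7(w=12) 3-8(w=16) 4-7(w=3) 5-6(w=10)

step 1: add edge 3-7 (w=12); MST = {3-7(w=12)}
step 2: add edge 4-7 (w=3); MST = {3-7(w=12) 4-7(w=3)}
step 3: add edge 1-4 (w=1); MST = {1-4(w=1) 3-7(w=12) 4-7(w=3)}
step 4: add edge 2-7 (w=13); MST = {1-4(w=1) 2-7(w=13) 3-7(w=12) 4-7(w=3)}
step 5: add edge 3-8 (w=16); MST = {1-4(w=1) 2-7(w=13) 3-7(w=12) 3-8(w=16) 4-7(w=3)}
step 6: add edge 0-3 (w=17); MST = {0-3(w=17) 1-4(w=1) 2-7(w=13) 3-7(w=12) 3-8(w=16) 4-7(w=3)}
step 7: add edge 0-6 (w=8); MST = {0-3(w=17) 0-6(w=8) 1-4(w=1) 2-7(w=13) 3-7(w=12) 3-8(w=16) 4-7(w=3)}
step 8: add edge 5-6 (w=10); MST = {0-3(w=17) 0-6(w=8) 1-4(w=1) 2-7(w=13) 3-7(w=12) 3-8(w=16) 4-7(w=3) 5-6(w=10)}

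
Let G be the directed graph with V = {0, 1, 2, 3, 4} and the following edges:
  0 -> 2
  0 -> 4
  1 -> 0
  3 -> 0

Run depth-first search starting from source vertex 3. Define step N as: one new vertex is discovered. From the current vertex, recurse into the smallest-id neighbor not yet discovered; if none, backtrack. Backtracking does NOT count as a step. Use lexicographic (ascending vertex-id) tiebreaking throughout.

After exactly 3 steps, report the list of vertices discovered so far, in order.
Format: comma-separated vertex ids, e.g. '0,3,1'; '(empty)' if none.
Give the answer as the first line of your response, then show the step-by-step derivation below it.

3,0,2

step 1: discover 3; path=3; order=3
step 2: discover 0; path=3>0; order=3,0
step 3: discover 2; path=3>0>2; order=3,0,2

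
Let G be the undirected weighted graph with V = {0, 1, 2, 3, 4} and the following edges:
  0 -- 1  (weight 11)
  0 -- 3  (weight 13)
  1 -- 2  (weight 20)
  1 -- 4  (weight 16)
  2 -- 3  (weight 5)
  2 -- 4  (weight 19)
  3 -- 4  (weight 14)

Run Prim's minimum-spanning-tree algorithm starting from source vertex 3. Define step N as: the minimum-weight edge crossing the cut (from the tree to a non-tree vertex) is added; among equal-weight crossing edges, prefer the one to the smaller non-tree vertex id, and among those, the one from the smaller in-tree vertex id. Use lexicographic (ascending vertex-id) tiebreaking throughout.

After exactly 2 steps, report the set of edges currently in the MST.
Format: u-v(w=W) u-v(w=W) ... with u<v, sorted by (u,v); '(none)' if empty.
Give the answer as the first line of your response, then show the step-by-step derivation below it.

0-3(w=13) 2-3(w=5)

step 1: add edge 2-3 (w=5); MST = {2-3(w=5)}
step 2: add edge 0-3 (w=13); MST = {0-3(w=13) 2-3(w=5)}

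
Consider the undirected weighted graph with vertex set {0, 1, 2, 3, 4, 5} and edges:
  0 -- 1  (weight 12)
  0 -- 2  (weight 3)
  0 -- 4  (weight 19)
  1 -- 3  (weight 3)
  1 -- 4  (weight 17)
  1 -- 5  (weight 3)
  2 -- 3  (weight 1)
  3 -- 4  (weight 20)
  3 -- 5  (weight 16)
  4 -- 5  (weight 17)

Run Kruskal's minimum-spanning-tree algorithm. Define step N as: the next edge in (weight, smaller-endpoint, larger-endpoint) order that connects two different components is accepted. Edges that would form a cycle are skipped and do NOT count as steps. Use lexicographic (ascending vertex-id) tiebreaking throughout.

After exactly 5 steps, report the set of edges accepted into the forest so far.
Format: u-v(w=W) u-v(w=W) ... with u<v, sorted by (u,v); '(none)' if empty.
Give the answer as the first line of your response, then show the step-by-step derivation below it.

0-2(w=3) 1-3(w=3) 1-4(w=17) 1-5(w=3) 2-3(w=1)

step 1: add edge 2-3 (w=1); MST = {2-3(w=1)}
step 2: add edge 0-2 (w=3); MST = {0-2(w=3) 2-3(w=1)}
step 3: add edge 1-3 (w=3); MST = {0-2(w=3) 1-3(w=3) 2-3(w=1)}
step 4: add edge 1-5 (w=3); MST = {0-2(w=3) 1-3(w=3) 1-5(w=3) 2-3(w=1)}
step 5: add edge 1-4 (w=17); MST = {0-2(w=3) 1-3(w=3) 1-4(w=17) 1-5(w=3) 2-3(w=1)}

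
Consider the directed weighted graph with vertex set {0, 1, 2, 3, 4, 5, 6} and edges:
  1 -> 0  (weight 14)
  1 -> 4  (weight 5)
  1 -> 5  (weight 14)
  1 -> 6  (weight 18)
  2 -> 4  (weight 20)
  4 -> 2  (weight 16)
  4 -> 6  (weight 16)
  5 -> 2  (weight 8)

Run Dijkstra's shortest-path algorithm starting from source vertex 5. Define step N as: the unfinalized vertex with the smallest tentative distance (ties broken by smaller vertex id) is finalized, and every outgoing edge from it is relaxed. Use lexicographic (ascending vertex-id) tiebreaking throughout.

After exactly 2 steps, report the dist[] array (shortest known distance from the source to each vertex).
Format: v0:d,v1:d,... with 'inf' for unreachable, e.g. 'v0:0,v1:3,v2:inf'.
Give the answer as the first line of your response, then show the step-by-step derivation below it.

v0:inf,v1:inf,v2:8,v3:inf,v4:28,v5:0,v6:inf

step 1: dist = v0:inf,v1:inf,v2:8,v3:inf,v4:inf,v5:0,v6:inf
step 2: dist = v0:inf,v1:inf,v2:8,v3:inf,v4:28,v5:0,v6:inf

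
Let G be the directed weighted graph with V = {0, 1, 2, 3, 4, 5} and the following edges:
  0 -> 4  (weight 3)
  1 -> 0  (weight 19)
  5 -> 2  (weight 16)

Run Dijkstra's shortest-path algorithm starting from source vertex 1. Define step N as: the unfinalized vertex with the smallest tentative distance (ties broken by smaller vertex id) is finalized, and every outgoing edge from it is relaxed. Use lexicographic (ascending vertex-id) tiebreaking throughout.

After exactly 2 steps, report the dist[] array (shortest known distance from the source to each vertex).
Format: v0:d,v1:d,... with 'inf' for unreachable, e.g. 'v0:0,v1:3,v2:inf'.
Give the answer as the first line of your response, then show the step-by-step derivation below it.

v0:19,v1:0,v2:inf,v3:inf,v4:22,v5:inf

step 1: dist = v0:19,v1:0,v2:inf,v3:inf,v4:inf,v5:inf
step 2: dist = v0:19,v1:0,v2:inf,v3:inf,v4:22,v5:inf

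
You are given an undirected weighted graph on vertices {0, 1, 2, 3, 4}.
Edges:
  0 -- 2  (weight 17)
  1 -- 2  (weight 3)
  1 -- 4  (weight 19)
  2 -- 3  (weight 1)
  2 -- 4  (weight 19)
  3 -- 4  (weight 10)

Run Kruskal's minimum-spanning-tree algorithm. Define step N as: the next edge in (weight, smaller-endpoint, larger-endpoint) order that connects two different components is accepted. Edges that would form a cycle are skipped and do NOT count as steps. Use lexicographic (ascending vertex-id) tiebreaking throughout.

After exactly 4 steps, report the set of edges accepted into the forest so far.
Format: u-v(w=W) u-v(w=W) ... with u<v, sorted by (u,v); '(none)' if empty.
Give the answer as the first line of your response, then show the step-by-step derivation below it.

0-2(w=17) 1-2(w=3) 2-3(w=1) 3-4(w=10)

step 1: add edge 2-3 (w=1); MST = {2-3(w=1)}
step 2: add edge 1-2 (w=3); MST = {1-2(w=3) 2-3(w=1)}
step 3: add edge 3-4 (w=10); MST = {1-2(w=3) 2-3(w=1) 3-4(w=10)}
step 4: add edge 0-2 (w=17); MST = {0-2(w=17) 1-2(w=3) 2-3(w=1) 3-4(w=10)}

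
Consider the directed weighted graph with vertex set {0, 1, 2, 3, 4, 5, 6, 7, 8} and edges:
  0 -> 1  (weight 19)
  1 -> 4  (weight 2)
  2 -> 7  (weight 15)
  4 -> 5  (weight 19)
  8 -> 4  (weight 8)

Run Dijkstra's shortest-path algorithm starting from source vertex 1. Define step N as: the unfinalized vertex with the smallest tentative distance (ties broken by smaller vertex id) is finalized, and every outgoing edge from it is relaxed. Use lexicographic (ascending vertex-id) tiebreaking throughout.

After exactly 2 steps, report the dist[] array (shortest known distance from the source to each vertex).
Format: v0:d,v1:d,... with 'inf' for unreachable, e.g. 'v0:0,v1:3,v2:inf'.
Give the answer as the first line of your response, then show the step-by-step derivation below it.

v0:inf,v1:0,v2:inf,v3:inf,v4:2,v5:21,v6:inf,v7:inf,v8:inf

step 1: dist = v0:inf,v1:0,v2:inf,v3:inf,v4:2,v5:inf,v6:inf,v7:inf,v8:inf
step 2: dist = v0:inf,v1:0,v2:inf,v3:inf,v4:2,v5:21,v6:inf,v7:inf,v8:inf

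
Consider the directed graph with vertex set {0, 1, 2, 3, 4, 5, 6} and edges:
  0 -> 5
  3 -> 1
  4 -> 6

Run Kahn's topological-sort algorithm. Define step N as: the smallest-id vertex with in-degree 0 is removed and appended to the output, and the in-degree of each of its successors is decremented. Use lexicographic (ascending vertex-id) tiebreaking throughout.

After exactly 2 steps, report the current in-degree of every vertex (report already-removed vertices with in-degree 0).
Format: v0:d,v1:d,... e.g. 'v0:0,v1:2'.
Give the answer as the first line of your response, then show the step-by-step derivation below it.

v0:0,v1:1,v2:0,v3:0,v4:0,v5:0,v6:1

step 1: output 0; order=[0]; indeg=(0,1,0,0,0,0,1)
step 2: output 2; order=[0,2]; indeg=(0,1,0,0,0,0,1)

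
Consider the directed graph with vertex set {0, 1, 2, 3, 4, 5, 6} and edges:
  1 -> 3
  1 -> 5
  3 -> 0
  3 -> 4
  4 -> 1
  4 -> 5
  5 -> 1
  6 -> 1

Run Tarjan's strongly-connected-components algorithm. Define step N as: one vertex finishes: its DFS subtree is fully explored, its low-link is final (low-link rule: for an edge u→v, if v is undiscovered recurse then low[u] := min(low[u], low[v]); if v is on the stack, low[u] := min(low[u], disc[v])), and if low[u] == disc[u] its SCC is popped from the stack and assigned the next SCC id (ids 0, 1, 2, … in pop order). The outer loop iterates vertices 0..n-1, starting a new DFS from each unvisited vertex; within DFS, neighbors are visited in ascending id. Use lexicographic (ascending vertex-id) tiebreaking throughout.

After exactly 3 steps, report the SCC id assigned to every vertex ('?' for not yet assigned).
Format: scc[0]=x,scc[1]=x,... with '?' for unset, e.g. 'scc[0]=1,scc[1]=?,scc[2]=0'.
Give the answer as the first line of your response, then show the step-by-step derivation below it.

scc[0]=0,scc[1]=?,scc[2]=?,scc[3]=?,scc[4]=?,scc[5]=?,scc[6]=?

step 1: low=(low[0]=0,low[1]=?,low[2]=?,low[3]=?,low[4]=?,low[5]=?,low[6]=?); scc=(scc[0]=0,scc[1]=?,scc[2]=?,scc[3]=?,scc[4]=?,scc[5]=?,scc[6]=?)
step 2: low=(low[0]=0,low[1]=1,low[2]=?,low[3]=2,low[4]=1,low[5]=1,low[6]=?); scc=(scc[0]=0,scc[1]=?,scc[2]=?,scc[3]=?,scc[4]=?,scc[5]=?,scc[6]=?)
step 3: low=(low[0]=0,low[1]=1,low[2]=?,low[3]=2,low[4]=1,low[5]=1,low[6]=?); scc=(scc[0]=0,scc[1]=?,scc[2]=?,scc[3]=?,scc[4]=?,scc[5]=?,scc[6]=?)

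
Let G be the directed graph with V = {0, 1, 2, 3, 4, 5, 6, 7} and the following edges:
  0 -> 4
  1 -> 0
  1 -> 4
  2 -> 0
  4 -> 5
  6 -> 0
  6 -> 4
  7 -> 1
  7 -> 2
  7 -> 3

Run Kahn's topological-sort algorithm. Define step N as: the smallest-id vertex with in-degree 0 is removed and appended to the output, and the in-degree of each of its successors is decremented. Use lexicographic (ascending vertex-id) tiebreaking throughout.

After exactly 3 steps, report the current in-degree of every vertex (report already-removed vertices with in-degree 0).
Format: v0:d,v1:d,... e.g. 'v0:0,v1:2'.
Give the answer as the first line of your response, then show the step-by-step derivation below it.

v0:1,v1:0,v2:0,v3:0,v4:1,v5:1,v6:0,v7:0

step 1: output 6; order=[6]; indeg=(2,1,1,1,2,1,0,0)
step 2: output 7; order=[6,7]; indeg=(2,0,0,0,2,1,0,0)
step 3: output 1; order=[6,7,1]; indeg=(1,0,0,0,1,1,0,0)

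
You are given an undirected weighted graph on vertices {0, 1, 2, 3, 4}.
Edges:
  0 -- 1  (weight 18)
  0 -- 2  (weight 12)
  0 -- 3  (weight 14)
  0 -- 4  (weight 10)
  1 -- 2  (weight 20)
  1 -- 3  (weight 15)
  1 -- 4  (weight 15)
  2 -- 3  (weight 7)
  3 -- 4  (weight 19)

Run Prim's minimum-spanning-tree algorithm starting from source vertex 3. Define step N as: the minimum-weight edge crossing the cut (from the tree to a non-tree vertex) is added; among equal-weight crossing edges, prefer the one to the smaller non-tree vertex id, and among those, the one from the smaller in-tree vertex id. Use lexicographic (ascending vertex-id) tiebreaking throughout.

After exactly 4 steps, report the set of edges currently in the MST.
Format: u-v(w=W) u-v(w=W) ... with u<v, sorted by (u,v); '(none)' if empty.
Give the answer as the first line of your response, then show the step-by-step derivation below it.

0-2(w=12) 0-4(w=10) 1-3(w=15) 2-3(w=7)

step 1: add edge 2-3 (w=7); MST = {2-3(w=7)}
step 2: add edge 0-2 (w=12); MST = {0-2(w=12) 2-3(w=7)}
step 3: add edge 0-4 (w=10); MST = {0-2(w=12) 0-4(w=10) 2-3(w=7)}
step 4: add edge 1-3 (w=15); MST = {0-2(w=12) 0-4(w=10) 1-3(w=15) 2-3(w=7)}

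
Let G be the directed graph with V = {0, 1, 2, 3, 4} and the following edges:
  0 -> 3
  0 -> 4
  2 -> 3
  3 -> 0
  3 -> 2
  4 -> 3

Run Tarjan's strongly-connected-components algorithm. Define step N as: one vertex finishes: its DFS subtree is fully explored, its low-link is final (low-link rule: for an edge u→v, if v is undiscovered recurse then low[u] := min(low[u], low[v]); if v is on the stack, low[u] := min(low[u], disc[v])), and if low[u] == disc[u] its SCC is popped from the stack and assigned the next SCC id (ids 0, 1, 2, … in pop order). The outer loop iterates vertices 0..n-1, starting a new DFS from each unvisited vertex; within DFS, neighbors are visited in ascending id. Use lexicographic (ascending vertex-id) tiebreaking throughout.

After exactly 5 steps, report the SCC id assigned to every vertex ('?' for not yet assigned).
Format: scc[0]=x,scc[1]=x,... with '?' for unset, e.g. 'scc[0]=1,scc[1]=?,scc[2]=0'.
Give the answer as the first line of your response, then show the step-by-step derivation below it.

scc[0]=0,scc[1]=1,scc[2]=0,scc[3]=0,scc[4]=0

step 1: low=(low[0]=0,low[1]=?,low[2]=1,low[3]=0,low[4]=?); scc=(scc[0]=?,scc[1]=?,scc[2]=?,scc[3]=?,scc[4]=?)
step 2: low=(low[0]=0,low[1]=?,low[2]=1,low[3]=0,low[4]=?); scc=(scc[0]=?,scc[1]=?,scc[2]=?,scc[3]=?,scc[4]=?)
step 3: low=(low[0]=0,low[1]=?,low[2]=1,low[3]=0,low[4]=1); scc=(scc[0]=?,scc[1]=?,scc[2]=?,scc[3]=?,scc[4]=?)
step 4: low=(low[0]=0,low[1]=?,low[2]=1,low[3]=0,low[4]=1); scc=(scc[0]=0,scc[1]=?,scc[2]=0,scc[3]=0,scc[4]=0)
step 5: low=(low[0]=0,low[1]=4,low[2]=1,low[3]=0,low[4]=1); scc=(scc[0]=0,scc[1]=1,scc[2]=0,scc[3]=0,scc[4]=0)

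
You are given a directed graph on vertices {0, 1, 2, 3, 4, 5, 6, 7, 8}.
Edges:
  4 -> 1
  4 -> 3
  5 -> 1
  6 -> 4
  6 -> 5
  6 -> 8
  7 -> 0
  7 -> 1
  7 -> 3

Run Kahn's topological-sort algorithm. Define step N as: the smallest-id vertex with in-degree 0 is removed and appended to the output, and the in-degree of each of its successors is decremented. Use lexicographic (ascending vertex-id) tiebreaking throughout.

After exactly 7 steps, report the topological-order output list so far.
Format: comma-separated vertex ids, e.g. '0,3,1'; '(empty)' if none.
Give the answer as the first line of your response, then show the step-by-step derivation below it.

2,6,4,5,7,0,1

step 1: output 2; order=[2]; indeg=(1,3,0,2,1,1,0,0,1)
step 2: output 6; order=[2,6]; indeg=(1,3,0,2,0,0,0,0,0)
step 3: output 4; order=[2,6,4]; indeg=(1,2,0,1,0,0,0,0,0)
step 4: output 5; order=[2,6,4,5]; indeg=(1,1,0,1,0,0,0,0,0)
step 5: output 7; order=[2,6,4,5,7]; indeg=(0,0,0,0,0,0,0,0,0)
step 6: output 0; order=[2,6,4,5,7,0]; indeg=(0,0,0,0,0,0,0,0,0)
step 7: output 1; order=[2,6,4,5,7,0,1]; indeg=(0,0,0,0,0,0,0,0,0)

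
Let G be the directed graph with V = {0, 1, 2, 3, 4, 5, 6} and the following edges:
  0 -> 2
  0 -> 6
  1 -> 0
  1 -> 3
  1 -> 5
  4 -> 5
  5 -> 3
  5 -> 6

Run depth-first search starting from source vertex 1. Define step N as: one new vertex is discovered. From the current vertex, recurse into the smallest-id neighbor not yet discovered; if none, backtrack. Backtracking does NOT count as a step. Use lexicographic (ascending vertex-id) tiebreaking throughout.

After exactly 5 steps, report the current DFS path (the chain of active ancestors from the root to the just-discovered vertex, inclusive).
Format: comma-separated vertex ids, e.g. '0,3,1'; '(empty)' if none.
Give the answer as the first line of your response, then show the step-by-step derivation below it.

1,3

step 1: discover 1; path=1; order=1
step 2: discover 0; path=1>0; order=1,0
step 3: discover 2; path=1>0>2; order=1,0,2
step 4: discover 6; path=1>0>6; order=1,0,2,6
step 5: discover 3; path=1>3; order=1,0,2,6,3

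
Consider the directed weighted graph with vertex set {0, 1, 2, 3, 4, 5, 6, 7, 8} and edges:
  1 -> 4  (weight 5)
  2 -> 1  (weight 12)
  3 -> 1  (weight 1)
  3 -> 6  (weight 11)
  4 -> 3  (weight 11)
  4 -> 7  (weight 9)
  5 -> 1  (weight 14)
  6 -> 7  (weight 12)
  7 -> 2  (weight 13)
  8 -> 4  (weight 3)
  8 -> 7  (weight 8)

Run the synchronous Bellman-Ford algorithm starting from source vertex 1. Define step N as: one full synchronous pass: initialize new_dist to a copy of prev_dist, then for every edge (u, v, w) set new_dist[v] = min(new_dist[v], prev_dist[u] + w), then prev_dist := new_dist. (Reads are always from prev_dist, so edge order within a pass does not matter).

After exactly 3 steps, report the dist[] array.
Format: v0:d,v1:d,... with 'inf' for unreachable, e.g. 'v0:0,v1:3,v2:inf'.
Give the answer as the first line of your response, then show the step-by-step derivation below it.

v0:inf,v1:0,v2:27,v3:16,v4:5,v5:inf,v6:27,v7:14,v8:inf

step 1: dist = v0:inf,v1:0,v2:inf,v3:inf,v4:5,v5:inf,v6:inf,v7:inf,v8:inf
step 2: dist = v0:inf,v1:0,v2:inf,v3:16,v4:5,v5:inf,v6:inf,v7:14,v8:inf
step 3: dist = v0:inf,v1:0,v2:27,v3:16,v4:5,v5:inf,v6:27,v7:14,v8:inf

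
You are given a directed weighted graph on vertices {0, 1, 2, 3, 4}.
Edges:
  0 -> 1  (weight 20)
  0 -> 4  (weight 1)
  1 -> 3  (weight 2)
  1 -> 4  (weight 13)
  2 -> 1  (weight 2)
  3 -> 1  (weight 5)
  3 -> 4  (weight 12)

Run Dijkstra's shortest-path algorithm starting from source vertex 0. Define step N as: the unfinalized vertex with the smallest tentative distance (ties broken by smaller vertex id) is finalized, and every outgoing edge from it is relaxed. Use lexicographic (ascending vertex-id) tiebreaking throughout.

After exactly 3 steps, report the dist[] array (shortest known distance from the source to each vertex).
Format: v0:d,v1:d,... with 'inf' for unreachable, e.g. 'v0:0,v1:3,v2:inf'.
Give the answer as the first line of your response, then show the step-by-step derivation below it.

v0:0,v1:20,v2:inf,v3:22,v4:1

step 1: dist = v0:0,v1:20,v2:inf,v3:inf,v4:1
step 2: dist = v0:0,v1:20,v2:inf,v3:inf,v4:1
step 3: dist = v0:0,v1:20,v2:inf,v3:22,v4:1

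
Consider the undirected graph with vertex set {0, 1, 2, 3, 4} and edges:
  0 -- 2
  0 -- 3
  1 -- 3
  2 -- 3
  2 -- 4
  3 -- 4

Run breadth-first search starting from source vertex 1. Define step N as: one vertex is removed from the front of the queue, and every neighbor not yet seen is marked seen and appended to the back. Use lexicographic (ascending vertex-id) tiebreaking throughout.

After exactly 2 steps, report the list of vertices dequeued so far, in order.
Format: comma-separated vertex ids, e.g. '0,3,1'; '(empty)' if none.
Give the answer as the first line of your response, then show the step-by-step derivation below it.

1,3

step 1: dequeue 1; queue=[3]; order=1
step 2: dequeue 3; queue=[0,2,4]; order=1,3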